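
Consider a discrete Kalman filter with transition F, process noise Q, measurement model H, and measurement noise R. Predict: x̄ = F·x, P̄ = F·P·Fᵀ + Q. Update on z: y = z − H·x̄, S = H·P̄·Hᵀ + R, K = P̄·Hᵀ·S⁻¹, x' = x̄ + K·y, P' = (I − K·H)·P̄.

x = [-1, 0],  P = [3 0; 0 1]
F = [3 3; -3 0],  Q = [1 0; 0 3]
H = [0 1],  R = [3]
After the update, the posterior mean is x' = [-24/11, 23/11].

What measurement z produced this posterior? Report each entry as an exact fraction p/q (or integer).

z = [2]

x̄ = F·x = [-3, 3]
P̄ = F·P·Fᵀ + Q = [37 -27; -27 30]
S = H·P̄·Hᵀ + R = [33]
K = P̄·Hᵀ·S⁻¹ = [-9/11; 10/11]
x' − x̄ = [9/11, -10/11] = K·y
y = (KᵀK)⁻¹·Kᵀ·(x' − x̄) = [-1]
z = y + H·x̄ = [-1] + [3] = [2]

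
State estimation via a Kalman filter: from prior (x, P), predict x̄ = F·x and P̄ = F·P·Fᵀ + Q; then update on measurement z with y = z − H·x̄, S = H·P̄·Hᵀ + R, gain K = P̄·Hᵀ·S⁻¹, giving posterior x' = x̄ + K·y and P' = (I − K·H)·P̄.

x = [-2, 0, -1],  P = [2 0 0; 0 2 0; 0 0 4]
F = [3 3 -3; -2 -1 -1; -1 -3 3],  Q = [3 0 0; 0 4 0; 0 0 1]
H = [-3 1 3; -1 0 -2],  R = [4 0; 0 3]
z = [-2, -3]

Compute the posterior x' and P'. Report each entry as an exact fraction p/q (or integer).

x' = [84294/70355, 6945/14071, 30021/70355]
P' = [58119/70355 28494/14071 -8319/70355; 28494/14071 160678/14071 -23772/14071; -8319/70355 -23772/14071 41349/70355]

x̄ = F·x = [-3, 5, -1]
P̄ = F·P·Fᵀ + Q = [75 -6 -60; -6 18 -2; -60 -2 57]
y = z − H·x̄ = [-13, -8]
S = H·P̄·Hᵀ + R = [2314 -287; -287 66]
K = P̄·Hᵀ·S⁻¹ = [-14211/70355 -13827/70355; 970/14071 6350/14071; 7536/70355 -24793/70355]
x' = x̄ + K·y = [84294/70355, 6945/14071, 30021/70355]
P' = (I − K·H)·P̄ = [58119/70355 28494/14071 -8319/70355; 28494/14071 160678/14071 -23772/14071; -8319/70355 -23772/14071 41349/70355]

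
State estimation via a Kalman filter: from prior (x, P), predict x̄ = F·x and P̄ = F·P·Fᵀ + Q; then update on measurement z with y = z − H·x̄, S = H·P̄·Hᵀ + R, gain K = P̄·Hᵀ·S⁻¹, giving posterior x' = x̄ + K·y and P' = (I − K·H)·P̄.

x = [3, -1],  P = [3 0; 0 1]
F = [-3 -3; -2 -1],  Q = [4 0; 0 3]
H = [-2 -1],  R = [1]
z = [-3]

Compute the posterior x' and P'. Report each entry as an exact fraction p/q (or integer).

x' = [454/261, -5/9]
P' = [239/261 -13/9; -13/9 28/9]

x̄ = F·x = [-6, -5]
P̄ = F·P·Fᵀ + Q = [40 21; 21 16]
y = z − H·x̄ = [-20]
S = H·P̄·Hᵀ + R = [261]
K = P̄·Hᵀ·S⁻¹ = [-101/261; -2/9]
x' = x̄ + K·y = [454/261, -5/9]
P' = (I − K·H)·P̄ = [239/261 -13/9; -13/9 28/9]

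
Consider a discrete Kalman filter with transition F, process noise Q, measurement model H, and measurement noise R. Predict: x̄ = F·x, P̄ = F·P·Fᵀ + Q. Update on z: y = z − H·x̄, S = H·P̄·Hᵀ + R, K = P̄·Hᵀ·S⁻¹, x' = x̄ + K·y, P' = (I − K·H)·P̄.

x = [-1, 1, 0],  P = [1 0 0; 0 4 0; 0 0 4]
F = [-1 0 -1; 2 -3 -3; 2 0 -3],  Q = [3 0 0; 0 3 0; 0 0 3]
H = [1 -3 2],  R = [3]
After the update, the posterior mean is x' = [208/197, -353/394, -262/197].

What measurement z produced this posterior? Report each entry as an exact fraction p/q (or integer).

z = [1]

x̄ = F·x = [1, -5, -2]
P̄ = F·P·Fᵀ + Q = [8 10 10; 10 79 40; 10 40 43]
S = H·P̄·Hᵀ + R = [394]
K = P̄·Hᵀ·S⁻¹ = [-1/197; -147/394; -12/197]
x' − x̄ = [11/197, 1617/394, 132/197] = K·y
y = (KᵀK)⁻¹·Kᵀ·(x' − x̄) = [-11]
z = y + H·x̄ = [-11] + [12] = [1]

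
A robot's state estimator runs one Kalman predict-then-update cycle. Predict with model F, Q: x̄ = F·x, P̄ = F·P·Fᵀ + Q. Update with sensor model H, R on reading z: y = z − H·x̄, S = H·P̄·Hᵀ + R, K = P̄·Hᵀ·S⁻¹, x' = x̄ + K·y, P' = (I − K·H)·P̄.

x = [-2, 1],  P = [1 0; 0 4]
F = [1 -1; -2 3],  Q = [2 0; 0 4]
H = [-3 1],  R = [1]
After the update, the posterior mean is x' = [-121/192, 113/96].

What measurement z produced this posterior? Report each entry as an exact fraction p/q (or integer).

x̄ = F·x = [-3, 7]
P̄ = F·P·Fᵀ + Q = [7 -14; -14 44]
S = H·P̄·Hᵀ + R = [192]
K = P̄·Hᵀ·S⁻¹ = [-35/192; 43/96]
x' − x̄ = [455/192, -559/96] = K·y
y = (KᵀK)⁻¹·Kᵀ·(x' − x̄) = [-13]
z = y + H·x̄ = [-13] + [16] = [3]

z = [3]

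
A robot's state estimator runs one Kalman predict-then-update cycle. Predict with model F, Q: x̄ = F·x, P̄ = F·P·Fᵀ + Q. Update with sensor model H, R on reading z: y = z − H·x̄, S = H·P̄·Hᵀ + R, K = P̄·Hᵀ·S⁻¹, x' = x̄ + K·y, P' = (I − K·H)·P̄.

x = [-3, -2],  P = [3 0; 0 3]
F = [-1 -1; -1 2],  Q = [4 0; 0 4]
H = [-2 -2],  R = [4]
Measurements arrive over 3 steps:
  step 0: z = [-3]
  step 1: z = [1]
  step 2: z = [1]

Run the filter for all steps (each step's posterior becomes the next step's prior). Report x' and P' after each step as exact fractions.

step 0: x' = [205/48, -8/3], P' = [191/24 -23/3; -23/3 25/3]
step 1: x' = [-2067/1916, 213/479], P' = [2283/479 -4519/958; -4519/958 2709/479]
step 2: x' = [22557/50380, -8955/10076], P' = [483409/100760 -95471/20152; -95471/20152 114029/20152]

step 0: x̄ = F·x = [5, -1]
step 0: P̄ = F·P·Fᵀ + Q = [10 -3; -3 19]
step 0: y = z − H·x̄ = [5]
step 0: S = H·P̄·Hᵀ + R = [96]
step 0: K = P̄·Hᵀ·S⁻¹ = [-7/48; -1/3]
step 0: x' = x̄ + K·y = [205/48, -8/3]
step 0: P' = (I − K·H)·P̄ = [191/24 -23/3; -23/3 25/3]
step 1: x̄ = F·x = [-77/48, -461/48]
step 1: P̄ = F·P·Fᵀ + Q = [119/24 -25/24; -25/24 1823/24]
step 1: y = z − H·x̄ = [-257/12]
step 1: S = H·P̄·Hᵀ + R = [958/3]
step 1: K = P̄·Hᵀ·S⁻¹ = [-47/1916; -899/1916]
step 1: x' = x̄ + K·y = [-2067/1916, 213/479]
step 1: P' = (I − K·H)·P̄ = [2283/479 -4519/958; -4519/958 2709/479]
step 2: x̄ = F·x = [1215/1916, 3771/1916]
step 2: P̄ = F·P·Fᵀ + Q = [2389/479 -1751/958; -1751/958 24073/479]
step 2: y = z − H·x̄ = [2972/479]
step 2: S = H·P̄·Hᵀ + R = [100760/479]
step 2: K = P̄·Hᵀ·S⁻¹ = [-3027/100760; -9279/20152]
step 2: x' = x̄ + K·y = [22557/50380, -8955/10076]
step 2: P' = (I − K·H)·P̄ = [483409/100760 -95471/20152; -95471/20152 114029/20152]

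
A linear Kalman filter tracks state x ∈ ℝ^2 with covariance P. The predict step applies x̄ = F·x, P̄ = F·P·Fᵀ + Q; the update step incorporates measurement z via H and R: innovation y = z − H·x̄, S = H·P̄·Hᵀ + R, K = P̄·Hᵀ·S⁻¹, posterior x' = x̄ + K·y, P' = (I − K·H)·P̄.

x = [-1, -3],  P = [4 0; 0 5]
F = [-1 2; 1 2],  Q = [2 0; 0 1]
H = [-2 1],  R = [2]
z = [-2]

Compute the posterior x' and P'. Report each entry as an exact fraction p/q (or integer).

x' = [-155/67, -434/67]
P' = [446/67 820/67; 820/67 1626/67]

x̄ = F·x = [-5, -7]
P̄ = F·P·Fᵀ + Q = [26 16; 16 25]
y = z − H·x̄ = [-5]
S = H·P̄·Hᵀ + R = [67]
K = P̄·Hᵀ·S⁻¹ = [-36/67; -7/67]
x' = x̄ + K·y = [-155/67, -434/67]
P' = (I − K·H)·P̄ = [446/67 820/67; 820/67 1626/67]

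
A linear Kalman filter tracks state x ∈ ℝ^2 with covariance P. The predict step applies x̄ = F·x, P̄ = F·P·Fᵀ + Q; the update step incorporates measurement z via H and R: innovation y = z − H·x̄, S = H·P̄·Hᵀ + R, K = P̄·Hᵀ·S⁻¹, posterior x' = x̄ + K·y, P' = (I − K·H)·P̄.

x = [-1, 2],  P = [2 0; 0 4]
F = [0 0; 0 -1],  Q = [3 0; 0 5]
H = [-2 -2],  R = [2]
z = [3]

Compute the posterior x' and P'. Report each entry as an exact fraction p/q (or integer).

x' = [3/25, -41/25]
P' = [57/25 -54/25; -54/25 63/25]

x̄ = F·x = [0, -2]
P̄ = F·P·Fᵀ + Q = [3 0; 0 9]
y = z − H·x̄ = [-1]
S = H·P̄·Hᵀ + R = [50]
K = P̄·Hᵀ·S⁻¹ = [-3/25; -9/25]
x' = x̄ + K·y = [3/25, -41/25]
P' = (I − K·H)·P̄ = [57/25 -54/25; -54/25 63/25]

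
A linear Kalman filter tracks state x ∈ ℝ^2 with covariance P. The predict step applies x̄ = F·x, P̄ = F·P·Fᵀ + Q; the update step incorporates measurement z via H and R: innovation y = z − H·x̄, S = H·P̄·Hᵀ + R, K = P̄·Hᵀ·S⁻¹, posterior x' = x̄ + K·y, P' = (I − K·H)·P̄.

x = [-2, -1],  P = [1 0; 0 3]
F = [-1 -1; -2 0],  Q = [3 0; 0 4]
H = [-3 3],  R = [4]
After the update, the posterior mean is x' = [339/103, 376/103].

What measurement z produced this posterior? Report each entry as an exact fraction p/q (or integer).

x̄ = F·x = [3, 4]
P̄ = F·P·Fᵀ + Q = [7 2; 2 8]
S = H·P̄·Hᵀ + R = [103]
K = P̄·Hᵀ·S⁻¹ = [-15/103; 18/103]
x' − x̄ = [30/103, -36/103] = K·y
y = (KᵀK)⁻¹·Kᵀ·(x' − x̄) = [-2]
z = y + H·x̄ = [-2] + [3] = [1]

z = [1]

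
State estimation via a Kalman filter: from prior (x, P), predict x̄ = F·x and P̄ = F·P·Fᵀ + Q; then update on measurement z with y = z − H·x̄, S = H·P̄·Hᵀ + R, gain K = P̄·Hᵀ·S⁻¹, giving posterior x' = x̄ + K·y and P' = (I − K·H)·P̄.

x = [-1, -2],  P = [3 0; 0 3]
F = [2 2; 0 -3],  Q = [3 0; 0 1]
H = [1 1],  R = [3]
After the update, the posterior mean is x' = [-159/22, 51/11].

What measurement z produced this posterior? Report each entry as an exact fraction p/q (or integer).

z = [-3]

x̄ = F·x = [-6, 6]
P̄ = F·P·Fᵀ + Q = [27 -18; -18 28]
S = H·P̄·Hᵀ + R = [22]
K = P̄·Hᵀ·S⁻¹ = [9/22; 5/11]
x' − x̄ = [-27/22, -15/11] = K·y
y = (KᵀK)⁻¹·Kᵀ·(x' − x̄) = [-3]
z = y + H·x̄ = [-3] + [0] = [-3]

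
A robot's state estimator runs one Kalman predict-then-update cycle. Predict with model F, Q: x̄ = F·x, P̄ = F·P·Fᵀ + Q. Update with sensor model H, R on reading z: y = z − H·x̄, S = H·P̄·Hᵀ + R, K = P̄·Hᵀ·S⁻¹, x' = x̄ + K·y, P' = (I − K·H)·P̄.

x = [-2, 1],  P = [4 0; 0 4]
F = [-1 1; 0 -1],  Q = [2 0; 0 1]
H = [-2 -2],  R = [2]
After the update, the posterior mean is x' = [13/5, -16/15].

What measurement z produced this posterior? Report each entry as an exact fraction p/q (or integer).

x̄ = F·x = [3, -1]
P̄ = F·P·Fᵀ + Q = [10 -4; -4 5]
S = H·P̄·Hᵀ + R = [30]
K = P̄·Hᵀ·S⁻¹ = [-2/5; -1/15]
x' − x̄ = [-2/5, -1/15] = K·y
y = (KᵀK)⁻¹·Kᵀ·(x' − x̄) = [1]
z = y + H·x̄ = [1] + [-4] = [-3]

z = [-3]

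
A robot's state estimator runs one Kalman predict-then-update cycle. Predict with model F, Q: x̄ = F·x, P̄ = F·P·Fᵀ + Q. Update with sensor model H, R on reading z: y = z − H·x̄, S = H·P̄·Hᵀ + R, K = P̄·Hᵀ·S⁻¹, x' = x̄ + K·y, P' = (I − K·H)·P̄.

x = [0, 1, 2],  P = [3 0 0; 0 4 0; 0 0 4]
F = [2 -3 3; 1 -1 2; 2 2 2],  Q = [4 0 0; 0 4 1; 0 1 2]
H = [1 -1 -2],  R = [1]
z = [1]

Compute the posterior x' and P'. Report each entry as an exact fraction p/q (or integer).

x' = [485/114, 163/76, 7/12]
P' = [4895/57 1651/38 127/6; 1651/38 1977/76 35/4; 127/6 35/4 77/12]

x̄ = F·x = [3, 3, 6]
P̄ = F·P·Fᵀ + Q = [88 42 12; 42 27 15; 12 15 46]
y = z − H·x̄ = [13]
S = H·P̄·Hᵀ + R = [228]
K = P̄·Hᵀ·S⁻¹ = [11/114; -5/76; -5/12]
x' = x̄ + K·y = [485/114, 163/76, 7/12]
P' = (I − K·H)·P̄ = [4895/57 1651/38 127/6; 1651/38 1977/76 35/4; 127/6 35/4 77/12]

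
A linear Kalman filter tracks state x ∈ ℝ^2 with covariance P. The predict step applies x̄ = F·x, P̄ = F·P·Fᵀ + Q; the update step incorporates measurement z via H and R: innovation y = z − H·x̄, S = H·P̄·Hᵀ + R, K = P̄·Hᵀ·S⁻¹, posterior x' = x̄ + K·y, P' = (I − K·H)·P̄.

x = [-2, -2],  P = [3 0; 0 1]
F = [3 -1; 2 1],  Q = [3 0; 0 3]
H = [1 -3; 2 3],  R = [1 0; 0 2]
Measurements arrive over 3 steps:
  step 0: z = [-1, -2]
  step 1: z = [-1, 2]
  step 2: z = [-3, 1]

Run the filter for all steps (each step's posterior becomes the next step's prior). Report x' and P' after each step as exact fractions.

step 0: x' = [-15935/17387, -822/17387], P' = [5651/17387 34/17387; 34/17387 1274/17387]
step 1: x' = [7262767/34683661, 14477204/34683661], P' = [10864054/34683661 65332/34683661; 65332/34683661 2520322/34683661]
step 2: x' = [-41641765691/67746342734, 26218450249/33873171367], P' = [21206392163/67746342734 62729334/33873171367; 62729334/33873171367 2461231134/33873171367]

step 0: x̄ = F·x = [-4, -6]
step 0: P̄ = F·P·Fᵀ + Q = [31 17; 17 16]
step 0: y = z − H·x̄ = [-15, 24]
step 0: S = H·P̄·Hᵀ + R = [74 -133; -133 474]
step 0: K = P̄·Hᵀ·S⁻¹ = [5549/17387 5702/17387; -3788/17387 1945/17387]
step 0: x' = x̄ + K·y = [-15935/17387, -822/17387]
step 0: P' = (I − K·H)·P̄ = [5651/17387 34/17387; 34/17387 1274/17387]
step 1: x̄ = F·x = [-46983/17387, -32692/17387]
step 1: P̄ = F·P·Fᵀ + Q = [104090/17387 32666/17387; 32666/17387 76175/17387]
step 1: y = z − H·x̄ = [-68480/17387, 226816/17387]
step 1: S = H·P̄·Hᵀ + R = [611056/17387 -575393/17387; -575393/17387 1528701/17387]
step 1: K = P̄·Hᵀ·S⁻¹ = [10668058/34683661 10962052/34683661; -7495634/34683661 3845815/34683661]
step 1: x' = x̄ + K·y = [7262767/34683661, 14477204/34683661]
step 1: P' = (I − K·H)·P̄ = [10864054/34683661 65332/34683661; 65332/34683661 2520322/34683661]
step 2: x̄ = F·x = [7311097/34683661, 29002738/34683661]
step 2: P̄ = F·P·Fᵀ + Q = [203955799/34683661 62729334/34683661; 62729334/34683661 150288849/34683661]
step 2: y = z − H·x̄ = [-24353866/34683661, -66946747/34683661]
step 2: S = H·P̄·Hᵀ + R = [1214863097/34683661 -1132876045/34683661; -1132876045/34683661 2990542167/34683661]
step 2: K = P̄·Hᵀ·S⁻¹ = [20830016159/67746342734 160861505/509370998; -7320964068/33873171367 28229895/254685499]
step 2: x' = x̄ + K·y = [-41641765691/67746342734, 26218450249/33873171367]
step 2: P' = (I − K·H)·P̄ = [21206392163/67746342734 62729334/33873171367; 62729334/33873171367 2461231134/33873171367]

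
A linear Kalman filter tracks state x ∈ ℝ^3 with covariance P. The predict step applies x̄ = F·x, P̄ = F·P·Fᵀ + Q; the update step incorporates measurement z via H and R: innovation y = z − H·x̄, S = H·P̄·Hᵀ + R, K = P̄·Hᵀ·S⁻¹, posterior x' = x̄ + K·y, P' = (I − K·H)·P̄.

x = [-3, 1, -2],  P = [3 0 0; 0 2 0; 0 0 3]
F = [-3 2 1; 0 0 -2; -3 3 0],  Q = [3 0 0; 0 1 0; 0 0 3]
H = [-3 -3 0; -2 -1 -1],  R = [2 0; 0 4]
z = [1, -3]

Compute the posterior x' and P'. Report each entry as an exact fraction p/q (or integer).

x̄ = F·x = [9, 4, 12]
P̄ = F·P·Fᵀ + Q = [41 -6 39; -6 13 0; 39 0 48]
y = z − H·x̄ = [40, 31]
S = H·P̄·Hᵀ + R = [380 348; 348 361]
K = P̄·Hᵀ·S⁻¹ = [2115/16076 -1790/4019; -7233/16076 1732/4019; 1611/16076 -1791/4019]
x' = x̄ + K·y = [1831/4019, -2562/4019, 8817/4019]
P' = (I − K·H)·P̄ = [57791/16076 -59201/16076 -27741/16076; -59201/16076 64023/16076 26667/16076; -27741/16076 26667/16076 57471/16076]

x' = [1831/4019, -2562/4019, 8817/4019]
P' = [57791/16076 -59201/16076 -27741/16076; -59201/16076 64023/16076 26667/16076; -27741/16076 26667/16076 57471/16076]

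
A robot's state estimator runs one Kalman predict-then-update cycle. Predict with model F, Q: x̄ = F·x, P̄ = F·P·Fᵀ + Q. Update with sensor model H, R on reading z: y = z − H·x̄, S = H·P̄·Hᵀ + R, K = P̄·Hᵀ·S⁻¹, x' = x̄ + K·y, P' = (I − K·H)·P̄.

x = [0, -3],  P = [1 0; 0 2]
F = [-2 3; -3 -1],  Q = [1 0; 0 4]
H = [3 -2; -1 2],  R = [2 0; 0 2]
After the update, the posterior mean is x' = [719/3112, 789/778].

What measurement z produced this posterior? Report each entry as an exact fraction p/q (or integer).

z = [-1, 2]

x̄ = F·x = [-9, 3]
P̄ = F·P·Fᵀ + Q = [23 0; 0 15]
S = H·P̄·Hᵀ + R = [269 -129; -129 85]
K = P̄·Hᵀ·S⁻¹ = [1449/3112 1357/3112; 165/778 525/778]
x' − x̄ = [28727/3112, -1545/778] = K·y
y = (KᵀK)⁻¹·Kᵀ·(x' − x̄) = [32, -13]
z = y + H·x̄ = [32, -13] + [-33, 15] = [-1, 2]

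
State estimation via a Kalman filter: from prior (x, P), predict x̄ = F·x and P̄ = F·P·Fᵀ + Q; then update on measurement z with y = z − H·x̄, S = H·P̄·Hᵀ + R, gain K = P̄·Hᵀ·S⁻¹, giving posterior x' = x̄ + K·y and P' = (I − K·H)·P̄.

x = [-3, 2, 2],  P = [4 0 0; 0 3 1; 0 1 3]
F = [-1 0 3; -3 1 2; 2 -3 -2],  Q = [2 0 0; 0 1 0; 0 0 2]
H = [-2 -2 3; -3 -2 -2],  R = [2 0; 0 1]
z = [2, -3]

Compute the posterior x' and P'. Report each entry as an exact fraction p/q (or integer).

x' = [-150253/421489, 411321/421489, 441250/421489]
P' = [1375082/421489 -1756438/421489 -270334/421489; -1756438/421489 2314389/421489 336664/421489; -270334/421489 336664/421489 103462/421489]

x̄ = F·x = [9, 15, -16]
P̄ = F·P·Fᵀ + Q = [33 33 -35; 33 56 -53; -35 -53 69]
y = z − H·x̄ = [98, 22]
S = H·P̄·Hᵀ + R = [2299 619; 619 350]
K = P̄·Hᵀ·S⁻¹ = [-24145/421489 -71702/421489; -52955/421489 -32792/421489; 88863/421489 -69250/421489]
x' = x̄ + K·y = [-150253/421489, 411321/421489, 441250/421489]
P' = (I − K·H)·P̄ = [1375082/421489 -1756438/421489 -270334/421489; -1756438/421489 2314389/421489 336664/421489; -270334/421489 336664/421489 103462/421489]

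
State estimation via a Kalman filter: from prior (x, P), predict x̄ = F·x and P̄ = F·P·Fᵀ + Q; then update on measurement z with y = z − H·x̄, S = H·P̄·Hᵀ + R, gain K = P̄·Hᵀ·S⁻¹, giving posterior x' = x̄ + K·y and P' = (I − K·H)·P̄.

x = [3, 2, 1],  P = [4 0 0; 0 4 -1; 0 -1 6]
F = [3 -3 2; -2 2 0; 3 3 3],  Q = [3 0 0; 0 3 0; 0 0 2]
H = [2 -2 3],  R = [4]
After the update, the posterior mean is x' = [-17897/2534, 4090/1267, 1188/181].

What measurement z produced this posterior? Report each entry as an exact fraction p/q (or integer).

x̄ = F·x = [5, -2, 18]
P̄ = F·P·Fᵀ + Q = [111 -52 39; -52 35 -6; 39 -6 110]
S = H·P̄·Hᵀ + R = [2534]
K = P̄·Hᵀ·S⁻¹ = [443/2534; -96/1267; 30/181]
x' − x̄ = [-30567/2534, 6624/1267, -2070/181] = K·y
y = (KᵀK)⁻¹·Kᵀ·(x' − x̄) = [-69]
z = y + H·x̄ = [-69] + [68] = [-1]

z = [-1]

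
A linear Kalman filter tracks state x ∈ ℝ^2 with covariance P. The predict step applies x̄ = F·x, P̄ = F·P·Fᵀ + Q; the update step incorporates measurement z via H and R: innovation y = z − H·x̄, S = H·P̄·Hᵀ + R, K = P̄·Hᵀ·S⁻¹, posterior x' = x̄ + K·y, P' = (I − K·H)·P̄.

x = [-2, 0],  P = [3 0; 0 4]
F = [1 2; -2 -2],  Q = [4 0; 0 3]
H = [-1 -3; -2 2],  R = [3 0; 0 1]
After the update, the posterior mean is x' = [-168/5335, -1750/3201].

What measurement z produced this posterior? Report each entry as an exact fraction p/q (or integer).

x̄ = F·x = [-2, 4]
P̄ = F·P·Fᵀ + Q = [23 -22; -22 31]
S = H·P̄·Hᵀ + R = [173 -228; -228 393]
K = P̄·Hᵀ·S⁻¹ = [-1207/5335 -1922/5335; -249/1067 430/3201]
x' − x̄ = [10502/5335, -14554/3201] = K·y
y = (KᵀK)⁻¹·Kᵀ·(x' − x̄) = [12, -13]
z = y + H·x̄ = [12, -13] + [-10, 12] = [2, -1]

z = [2, -1]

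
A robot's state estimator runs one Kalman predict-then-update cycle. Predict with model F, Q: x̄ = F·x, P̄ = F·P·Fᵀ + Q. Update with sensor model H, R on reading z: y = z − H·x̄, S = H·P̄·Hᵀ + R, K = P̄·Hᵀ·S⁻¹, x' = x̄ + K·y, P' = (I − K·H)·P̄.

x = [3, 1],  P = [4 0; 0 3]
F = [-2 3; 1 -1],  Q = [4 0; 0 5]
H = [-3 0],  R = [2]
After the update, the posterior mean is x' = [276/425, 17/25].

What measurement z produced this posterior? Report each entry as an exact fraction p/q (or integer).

x̄ = F·x = [-3, 2]
P̄ = F·P·Fᵀ + Q = [47 -17; -17 12]
S = H·P̄·Hᵀ + R = [425]
K = P̄·Hᵀ·S⁻¹ = [-141/425; 3/25]
x' − x̄ = [1551/425, -33/25] = K·y
y = (KᵀK)⁻¹·Kᵀ·(x' − x̄) = [-11]
z = y + H·x̄ = [-11] + [9] = [-2]

z = [-2]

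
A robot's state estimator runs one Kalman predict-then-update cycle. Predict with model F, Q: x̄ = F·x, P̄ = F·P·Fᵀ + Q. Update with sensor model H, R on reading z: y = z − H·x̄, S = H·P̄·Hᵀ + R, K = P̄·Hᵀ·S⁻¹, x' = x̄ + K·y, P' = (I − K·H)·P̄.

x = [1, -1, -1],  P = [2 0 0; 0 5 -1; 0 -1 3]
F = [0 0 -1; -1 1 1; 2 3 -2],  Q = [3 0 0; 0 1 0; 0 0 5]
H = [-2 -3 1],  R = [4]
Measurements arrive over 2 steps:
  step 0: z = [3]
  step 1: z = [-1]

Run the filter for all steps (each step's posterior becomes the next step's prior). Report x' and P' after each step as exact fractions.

step 0: x̄ = F·x = [1, -3, 1]
step 0: P̄ = F·P·Fᵀ + Q = [6 -2 9; -2 9 4; 9 4 82]
step 0: y = z − H·x̄ = [-5]
step 0: S = H·P̄·Hᵀ + R = [107]
step 0: K = P̄·Hᵀ·S⁻¹ = [3/107; -19/107; 52/107]
step 0: x' = x̄ + K·y = [92/107, -226/107, -153/107]
step 0: P' = (I − K·H)·P̄ = [633/107 -157/107 807/107; -157/107 602/107 1416/107; 807/107 1416/107 6070/107]
step 1: x̄ = F·x = [153/107, -471/107, -188/107]
step 1: P̄ = F·P·Fᵀ + Q = [6391/107 -6679/107 6278/107; -6679/107 8944/107 -6799/107; 6278/107 -6799/107 7433/107]
step 1: y = z − H·x̄ = [-1026/107]
step 1: S = H·P̄·Hᵀ + R = [49455/107]
step 1: K = P̄·Hᵀ·S⁻¹ = [4511/16485; -20273/49455; 2182/7065]
step 1: x' = x̄ + K·y = [-6561/5495, -2589/5495, -3704/785]
step 1: P' = (I − K·H)·P̄ = [138032/5495 -174316/16485 46184/2355; -174316/16485 292813/49455 -35507/7065; 46184/2355 -35507/7065 179311/7065]

step 0: x' = [92/107, -226/107, -153/107], P' = [633/107 -157/107 807/107; -157/107 602/107 1416/107; 807/107 1416/107 6070/107]
step 1: x' = [-6561/5495, -2589/5495, -3704/785], P' = [138032/5495 -174316/16485 46184/2355; -174316/16485 292813/49455 -35507/7065; 46184/2355 -35507/7065 179311/7065]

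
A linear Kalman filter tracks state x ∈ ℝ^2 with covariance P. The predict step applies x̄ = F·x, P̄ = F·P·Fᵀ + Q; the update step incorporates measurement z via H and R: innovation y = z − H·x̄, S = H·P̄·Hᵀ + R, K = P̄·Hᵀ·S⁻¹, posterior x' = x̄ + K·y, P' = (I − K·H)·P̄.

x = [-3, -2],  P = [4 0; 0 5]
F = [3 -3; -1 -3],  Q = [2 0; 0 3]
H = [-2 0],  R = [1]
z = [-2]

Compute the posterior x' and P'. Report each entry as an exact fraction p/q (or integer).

x̄ = F·x = [-3, 9]
P̄ = F·P·Fᵀ + Q = [83 33; 33 52]
y = z − H·x̄ = [-8]
S = H·P̄·Hᵀ + R = [333]
K = P̄·Hᵀ·S⁻¹ = [-166/333; -22/111]
x' = x̄ + K·y = [329/333, 1175/111]
P' = (I − K·H)·P̄ = [83/333 11/111; 11/111 1440/37]

x' = [329/333, 1175/111]
P' = [83/333 11/111; 11/111 1440/37]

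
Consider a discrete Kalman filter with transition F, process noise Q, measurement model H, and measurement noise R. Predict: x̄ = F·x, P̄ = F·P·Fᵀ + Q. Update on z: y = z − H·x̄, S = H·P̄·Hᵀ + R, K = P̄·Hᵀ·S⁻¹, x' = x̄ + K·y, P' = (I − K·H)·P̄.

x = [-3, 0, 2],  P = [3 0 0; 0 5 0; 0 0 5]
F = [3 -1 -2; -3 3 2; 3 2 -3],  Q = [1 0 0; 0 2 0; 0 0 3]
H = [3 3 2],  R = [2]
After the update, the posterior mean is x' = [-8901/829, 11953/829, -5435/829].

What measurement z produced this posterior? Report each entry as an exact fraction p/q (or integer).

z = [-2]

x̄ = F·x = [-13, 13, -15]
P̄ = F·P·Fᵀ + Q = [53 -62 47; -62 94 -27; 47 -27 95]
S = H·P̄·Hᵀ + R = [829]
K = P̄·Hᵀ·S⁻¹ = [67/829; 42/829; 250/829]
x' − x̄ = [1876/829, 1176/829, 7000/829] = K·y
y = (KᵀK)⁻¹·Kᵀ·(x' − x̄) = [28]
z = y + H·x̄ = [28] + [-30] = [-2]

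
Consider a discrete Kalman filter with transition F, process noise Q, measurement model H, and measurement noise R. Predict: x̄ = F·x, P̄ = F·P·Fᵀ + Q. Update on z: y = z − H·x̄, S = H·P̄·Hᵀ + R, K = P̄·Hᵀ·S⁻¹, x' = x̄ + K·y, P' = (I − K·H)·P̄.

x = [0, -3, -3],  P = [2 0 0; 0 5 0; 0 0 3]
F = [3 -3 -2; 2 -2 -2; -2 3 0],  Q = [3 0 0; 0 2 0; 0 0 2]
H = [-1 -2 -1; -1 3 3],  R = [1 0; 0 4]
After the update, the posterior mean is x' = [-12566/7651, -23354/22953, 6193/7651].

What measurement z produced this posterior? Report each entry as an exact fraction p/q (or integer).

x̄ = F·x = [15, 12, -9]
P̄ = F·P·Fᵀ + Q = [78 54 -57; 54 42 -38; -57 -38 55]
S = H·P̄·Hᵀ + R = [252 63; 63 289]
K = P̄·Hᵀ·S⁻¹ = [-10600/22953 -219/1093; -26254/68859 -68/1093; 5246/22953 354/1093]
x' − x̄ = [-127331/7651, -298790/22953, 75052/7651] = K·y
y = (KᵀK)⁻¹·Kᵀ·(x' − x̄) = [33, 7]
z = y + H·x̄ = [33, 7] + [-30, -6] = [3, 1]

z = [3, 1]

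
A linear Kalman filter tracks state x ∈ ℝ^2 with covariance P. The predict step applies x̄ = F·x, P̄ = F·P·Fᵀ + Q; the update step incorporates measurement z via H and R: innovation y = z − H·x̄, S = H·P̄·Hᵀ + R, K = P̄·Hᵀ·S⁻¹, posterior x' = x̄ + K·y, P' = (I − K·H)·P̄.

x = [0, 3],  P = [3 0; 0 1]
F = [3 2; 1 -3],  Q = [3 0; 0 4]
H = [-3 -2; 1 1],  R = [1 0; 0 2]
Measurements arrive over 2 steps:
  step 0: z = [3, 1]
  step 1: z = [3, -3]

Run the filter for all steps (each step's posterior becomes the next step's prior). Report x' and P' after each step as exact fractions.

step 0: x' = [409/281, -958/281], P' = [4883/1405 -6949/1405; -6949/1405 10197/1405]
step 1: x' = [-153667/112547, 335453/1012923], P' = [284002/112547 -409098/112547; -409098/112547 5528266/1012923]

step 0: x̄ = F·x = [6, -9]
step 0: P̄ = F·P·Fᵀ + Q = [34 3; 3 16]
step 0: y = z − H·x̄ = [3, 4]
step 0: S = H·P̄·Hᵀ + R = [407 -149; -149 58]
step 0: K = P̄·Hᵀ·S⁻¹ = [-751/1405 -1033/1405; 453/1405 1624/1405]
step 0: x' = x̄ + K·y = [409/281, -958/281]
step 0: P' = (I − K·H)·P̄ = [4883/1405 -6949/1405; -6949/1405 10197/1405]
step 1: x̄ = F·x = [-689/281, 3283/281]
step 1: P̄ = F·P·Fᵀ + Q = [5562/1405 422/281; 422/281 28794/281]
step 1: y = z − H·x̄ = [5342/281, -3437/281]
step 1: S = H·P̄·Hᵀ + R = [652663/1405 -315176/1405; -315176/1405 156562/1405]
step 1: K = P̄·Hᵀ·S⁻¹ = [-33810/112547 -62548/112547; -10886/1012923 923192/1012923]
step 1: x' = x̄ + K·y = [-153667/112547, 335453/1012923]
step 1: P' = (I − K·H)·P̄ = [284002/112547 -409098/112547; -409098/112547 5528266/1012923]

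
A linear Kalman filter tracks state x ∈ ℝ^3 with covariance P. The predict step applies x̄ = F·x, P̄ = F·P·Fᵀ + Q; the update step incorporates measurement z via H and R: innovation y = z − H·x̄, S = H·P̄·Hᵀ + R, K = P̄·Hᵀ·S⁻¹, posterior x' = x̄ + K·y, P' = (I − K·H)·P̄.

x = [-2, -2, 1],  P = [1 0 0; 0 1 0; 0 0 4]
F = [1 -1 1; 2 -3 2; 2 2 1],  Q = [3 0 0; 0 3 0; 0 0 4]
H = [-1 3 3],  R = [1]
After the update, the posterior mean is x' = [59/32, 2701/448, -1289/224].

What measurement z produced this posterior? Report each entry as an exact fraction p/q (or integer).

z = [-1]

x̄ = F·x = [1, 4, -7]
P̄ = F·P·Fᵀ + Q = [9 13 4; 13 32 6; 4 6 16]
S = H·P̄·Hᵀ + R = [448]
K = P̄·Hᵀ·S⁻¹ = [3/32; 101/448; 31/224]
x' − x̄ = [27/32, 909/448, 279/224] = K·y
y = (KᵀK)⁻¹·Kᵀ·(x' − x̄) = [9]
z = y + H·x̄ = [9] + [-10] = [-1]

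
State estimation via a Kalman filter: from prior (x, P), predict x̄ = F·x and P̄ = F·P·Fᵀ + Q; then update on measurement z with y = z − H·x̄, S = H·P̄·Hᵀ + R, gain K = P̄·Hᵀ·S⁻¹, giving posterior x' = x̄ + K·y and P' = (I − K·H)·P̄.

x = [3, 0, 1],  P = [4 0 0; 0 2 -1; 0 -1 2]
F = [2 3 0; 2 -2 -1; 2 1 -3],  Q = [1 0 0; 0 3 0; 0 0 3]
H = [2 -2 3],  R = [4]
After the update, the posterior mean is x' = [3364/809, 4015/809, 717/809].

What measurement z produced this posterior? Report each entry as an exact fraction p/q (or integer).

z = [1]

x̄ = F·x = [6, 5, 3]
P̄ = F·P·Fᵀ + Q = [35 7 31; 7 25 13; 31 13 45]
S = H·P̄·Hᵀ + R = [809]
K = P̄·Hᵀ·S⁻¹ = [149/809; 3/809; 171/809]
x' − x̄ = [-1490/809, -30/809, -1710/809] = K·y
y = (KᵀK)⁻¹·Kᵀ·(x' − x̄) = [-10]
z = y + H·x̄ = [-10] + [11] = [1]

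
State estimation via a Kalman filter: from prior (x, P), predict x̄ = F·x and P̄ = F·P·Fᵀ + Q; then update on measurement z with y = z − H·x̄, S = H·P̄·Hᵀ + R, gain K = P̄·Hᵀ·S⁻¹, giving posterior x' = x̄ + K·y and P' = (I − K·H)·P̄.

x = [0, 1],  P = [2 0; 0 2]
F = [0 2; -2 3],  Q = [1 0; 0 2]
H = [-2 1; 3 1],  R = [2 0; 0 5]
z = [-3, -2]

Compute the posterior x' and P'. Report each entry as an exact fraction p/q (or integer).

x̄ = F·x = [2, 3]
P̄ = F·P·Fᵀ + Q = [9 12; 12 28]
y = z − H·x̄ = [-2, -11]
S = H·P̄·Hᵀ + R = [18 -14; -14 186]
K = P̄·Hᵀ·S⁻¹ = [-285/1576 309/1576; 205/394 151/394]
x' = x̄ + K·y = [323/1576, -889/394]
P' = (I − K·H)·P̄ = [423/1576 69/394; 69/394 274/197]

x' = [323/1576, -889/394]
P' = [423/1576 69/394; 69/394 274/197]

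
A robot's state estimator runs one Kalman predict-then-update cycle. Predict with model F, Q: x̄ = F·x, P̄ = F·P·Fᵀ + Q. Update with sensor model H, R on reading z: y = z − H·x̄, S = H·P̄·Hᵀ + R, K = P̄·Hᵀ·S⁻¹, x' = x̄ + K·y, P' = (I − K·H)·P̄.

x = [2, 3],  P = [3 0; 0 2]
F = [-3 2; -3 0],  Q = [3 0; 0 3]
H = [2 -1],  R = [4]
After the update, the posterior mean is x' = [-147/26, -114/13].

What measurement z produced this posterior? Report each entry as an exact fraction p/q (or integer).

z = [-3]

x̄ = F·x = [0, -6]
P̄ = F·P·Fᵀ + Q = [38 27; 27 30]
S = H·P̄·Hᵀ + R = [78]
K = P̄·Hᵀ·S⁻¹ = [49/78; 4/13]
x' − x̄ = [-147/26, -36/13] = K·y
y = (KᵀK)⁻¹·Kᵀ·(x' − x̄) = [-9]
z = y + H·x̄ = [-9] + [6] = [-3]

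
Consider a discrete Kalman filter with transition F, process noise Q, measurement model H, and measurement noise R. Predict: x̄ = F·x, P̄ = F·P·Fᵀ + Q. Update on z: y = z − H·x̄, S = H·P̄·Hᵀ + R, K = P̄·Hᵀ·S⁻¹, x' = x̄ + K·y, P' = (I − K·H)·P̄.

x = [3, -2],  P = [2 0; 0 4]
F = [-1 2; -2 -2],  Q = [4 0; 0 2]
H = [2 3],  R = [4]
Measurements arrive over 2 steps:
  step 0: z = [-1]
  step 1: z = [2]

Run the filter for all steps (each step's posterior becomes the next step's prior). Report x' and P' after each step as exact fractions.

step 0: x̄ = F·x = [-7, -2]
step 0: P̄ = F·P·Fᵀ + Q = [22 -12; -12 26]
step 0: y = z − H·x̄ = [19]
step 0: S = H·P̄·Hᵀ + R = [182]
step 0: K = P̄·Hᵀ·S⁻¹ = [4/91; 27/91]
step 0: x' = x̄ + K·y = [-561/91, 331/91]
step 0: P' = (I − K·H)·P̄ = [1970/91 -1308/91; -1308/91 908/91]
step 1: x̄ = F·x = [1223/91, 460/91]
step 1: P̄ = F·P·Fᵀ + Q = [11198/91 2924/91; 2924/91 1230/91]
step 1: y = z − H·x̄ = [-3644/91]
step 1: S = H·P̄·Hᵀ + R = [91314/91]
step 1: K = P̄·Hᵀ·S⁻¹ = [15584/45657; 251/2403]
step 1: x' = x̄ + K·y = [-10435/45657, 2096/2403]
step 1: P' = (I − K·H)·P̄ = [280714/45657 -8756/2403; -8756/2403 6172/2403]

step 0: x' = [-561/91, 331/91], P' = [1970/91 -1308/91; -1308/91 908/91]
step 1: x' = [-10435/45657, 2096/2403], P' = [280714/45657 -8756/2403; -8756/2403 6172/2403]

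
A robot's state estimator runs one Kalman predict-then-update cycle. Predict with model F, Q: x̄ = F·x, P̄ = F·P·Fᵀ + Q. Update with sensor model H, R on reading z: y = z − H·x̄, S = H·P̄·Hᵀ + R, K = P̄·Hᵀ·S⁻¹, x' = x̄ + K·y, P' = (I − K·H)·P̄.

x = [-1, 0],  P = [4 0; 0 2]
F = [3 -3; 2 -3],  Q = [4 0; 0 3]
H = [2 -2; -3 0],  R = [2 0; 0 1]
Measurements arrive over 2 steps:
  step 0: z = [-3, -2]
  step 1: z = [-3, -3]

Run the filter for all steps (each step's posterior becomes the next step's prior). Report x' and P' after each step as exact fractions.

step 0: x̄ = F·x = [-3, -2]
step 0: P̄ = F·P·Fᵀ + Q = [58 42; 42 37]
step 0: y = z − H·x̄ = [-1, -11]
step 0: S = H·P̄·Hᵀ + R = [46 -96; -96 523]
step 0: K = P̄·Hᵀ·S⁻¹ = [16/7421 -2466/7421; -3433/7421 -2418/7421]
step 0: x' = x̄ + K·y = [4847/7421, 15189/7421]
step 0: P' = (I − K·H)·P̄ = [822/7421 806/7421; 806/7421 4239/7421]
step 1: x̄ = F·x = [-31026/7421, -35873/7421]
step 1: P̄ = F·P·Fᵀ + Q = [60725/7421 30993/7421; 30993/7421 54030/7421]
step 1: y = z − H·x̄ = [-31957/7421, -115341/7421]
step 1: S = H·P̄·Hᵀ + R = [225918/7421 -178392/7421; -178392/7421 553946/7421]
step 1: K = P̄·Hᵀ·S⁻¹ = [14866/3143871 -686087/2095914; -472861/1047957 -218785/698638]
step 1: x' = x̄ + K·y = [5574485/6287742, 4142347/2095914]
step 1: P' = (I − K·H)·P̄ = [686087/6287742 218785/2095914; 218785/2095914 388169/698638]

step 0: x' = [4847/7421, 15189/7421], P' = [822/7421 806/7421; 806/7421 4239/7421]
step 1: x' = [5574485/6287742, 4142347/2095914], P' = [686087/6287742 218785/2095914; 218785/2095914 388169/698638]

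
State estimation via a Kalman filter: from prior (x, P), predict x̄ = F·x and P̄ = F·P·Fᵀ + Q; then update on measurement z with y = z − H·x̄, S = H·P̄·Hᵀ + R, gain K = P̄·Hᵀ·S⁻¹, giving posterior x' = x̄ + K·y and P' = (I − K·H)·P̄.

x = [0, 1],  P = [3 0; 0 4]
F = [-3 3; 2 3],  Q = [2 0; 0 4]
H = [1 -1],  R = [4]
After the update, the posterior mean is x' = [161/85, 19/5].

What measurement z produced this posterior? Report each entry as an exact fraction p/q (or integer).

x̄ = F·x = [3, 3]
P̄ = F·P·Fᵀ + Q = [65 18; 18 52]
S = H·P̄·Hᵀ + R = [85]
K = P̄·Hᵀ·S⁻¹ = [47/85; -2/5]
x' − x̄ = [-94/85, 4/5] = K·y
y = (KᵀK)⁻¹·Kᵀ·(x' − x̄) = [-2]
z = y + H·x̄ = [-2] + [0] = [-2]

z = [-2]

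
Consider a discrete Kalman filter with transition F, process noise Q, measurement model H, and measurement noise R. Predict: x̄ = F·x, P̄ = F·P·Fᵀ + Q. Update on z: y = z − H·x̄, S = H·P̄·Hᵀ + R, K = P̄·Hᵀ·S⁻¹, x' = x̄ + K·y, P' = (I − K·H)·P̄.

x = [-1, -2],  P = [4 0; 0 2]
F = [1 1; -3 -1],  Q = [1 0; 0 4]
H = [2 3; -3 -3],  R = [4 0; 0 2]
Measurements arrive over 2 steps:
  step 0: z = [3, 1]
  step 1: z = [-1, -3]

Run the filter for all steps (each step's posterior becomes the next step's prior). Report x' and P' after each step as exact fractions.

step 0: x' = [-3162/1061, 2953/1061], P' = [2674/1061 -2408/1061; -2408/1061 2324/1061]
step 1: x' = [193322/517509, 48095/172503], P' = [503986/517509 -148808/172503; -148808/172503 52372/57501]

step 0: x̄ = F·x = [-3, 5]
step 0: P̄ = F·P·Fᵀ + Q = [7 -14; -14 42]
step 0: y = z − H·x̄ = [-6, 7]
step 0: S = H·P̄·Hᵀ + R = [242 -210; -210 191]
step 0: K = P̄·Hᵀ·S⁻¹ = [-469/1061 -399/1061; 539/1061 126/1061]
step 0: x' = x̄ + K·y = [-3162/1061, 2953/1061]
step 0: P' = (I − K·H)·P̄ = [2674/1061 -2408/1061; -2408/1061 2324/1061]
step 1: x̄ = F·x = [-209/1061, 6533/1061]
step 1: P̄ = F·P·Fᵀ + Q = [1243/1061 -714/1061; -714/1061 16186/1061]
step 1: y = z − H·x̄ = [-20242/1061, 15789/1061]
step 1: S = H·P̄·Hᵀ + R = [146322/1061 -142422/1061; -142422/1061 146131/1061]
step 1: K = P̄·Hᵀ·S⁻¹ = [-82825/517509 -28781/172503; 43433/172503 -4154/57501]
step 1: x' = x̄ + K·y = [193322/517509, 48095/172503]
step 1: P' = (I − K·H)·P̄ = [503986/517509 -148808/172503; -148808/172503 52372/57501]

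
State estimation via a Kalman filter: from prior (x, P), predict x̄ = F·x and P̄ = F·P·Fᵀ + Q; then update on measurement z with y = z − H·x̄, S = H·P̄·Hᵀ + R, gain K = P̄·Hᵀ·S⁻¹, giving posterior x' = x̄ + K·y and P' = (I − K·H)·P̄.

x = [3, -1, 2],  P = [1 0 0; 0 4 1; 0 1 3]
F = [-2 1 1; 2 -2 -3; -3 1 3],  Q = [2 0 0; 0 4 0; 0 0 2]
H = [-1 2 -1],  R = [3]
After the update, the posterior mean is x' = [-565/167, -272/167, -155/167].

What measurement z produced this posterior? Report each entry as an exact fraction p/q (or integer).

x̄ = F·x = [-5, 2, -4]
P̄ = F·P·Fᵀ + Q = [15 -26 23; -26 63 -50; 23 -50 48]
S = H·P̄·Hᵀ + R = [668]
K = P̄·Hᵀ·S⁻¹ = [-45/334; 101/334; -171/668]
x' − x̄ = [270/167, -606/167, 513/167] = K·y
y = (KᵀK)⁻¹·Kᵀ·(x' − x̄) = [-12]
z = y + H·x̄ = [-12] + [13] = [1]

z = [1]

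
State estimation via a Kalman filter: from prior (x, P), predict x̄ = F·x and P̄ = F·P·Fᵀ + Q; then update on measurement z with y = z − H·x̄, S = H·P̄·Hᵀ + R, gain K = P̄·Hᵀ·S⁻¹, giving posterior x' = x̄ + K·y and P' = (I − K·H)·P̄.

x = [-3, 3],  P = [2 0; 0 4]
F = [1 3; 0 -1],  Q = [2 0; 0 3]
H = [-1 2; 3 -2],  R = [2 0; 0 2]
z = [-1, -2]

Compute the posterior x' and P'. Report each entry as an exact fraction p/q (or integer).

x' = [-1090/869, -862/869]
P' = [584/869 532/869; 532/869 687/869]

x̄ = F·x = [6, -3]
P̄ = F·P·Fᵀ + Q = [40 -12; -12 7]
y = z − H·x̄ = [11, -26]
S = H·P̄·Hᵀ + R = [118 -244; -244 534]
K = P̄·Hᵀ·S⁻¹ = [240/869 344/869; 421/869 111/869]
x' = x̄ + K·y = [-1090/869, -862/869]
P' = (I − K·H)·P̄ = [584/869 532/869; 532/869 687/869]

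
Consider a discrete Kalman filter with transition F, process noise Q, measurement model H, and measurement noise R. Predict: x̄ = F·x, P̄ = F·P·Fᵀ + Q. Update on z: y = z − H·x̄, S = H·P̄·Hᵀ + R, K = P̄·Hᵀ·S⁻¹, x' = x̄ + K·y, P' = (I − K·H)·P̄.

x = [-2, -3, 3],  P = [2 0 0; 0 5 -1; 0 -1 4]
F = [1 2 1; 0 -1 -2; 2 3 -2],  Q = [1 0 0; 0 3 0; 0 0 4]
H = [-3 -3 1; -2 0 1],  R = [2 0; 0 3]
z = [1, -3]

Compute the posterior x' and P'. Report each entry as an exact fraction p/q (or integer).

x̄ = F·x = [-5, -3, -19]
P̄ = F·P·Fᵀ + Q = [23 -13 27; -13 20 5; 27 5 85]
y = z − H·x̄ = [-4, 6]
S = H·P̄·Hᵀ + R = [48 -5; -5 72]
K = P̄·Hᵀ·S⁻¹ = [-311/3431 -927/3431; -997/3431 1408/3431; -637/3431 1433/3431]
x' = x̄ + K·y = [-21473/3431, 2143/3431, -54043/3431]
P' = (I − K·H)·P̄ = [60367/3431 -20842/3431 117953/3431; -20842/3431 9020/3431 -37460/3431; 117953/3431 -37460/3431 240205/3431]

x' = [-21473/3431, 2143/3431, -54043/3431]
P' = [60367/3431 -20842/3431 117953/3431; -20842/3431 9020/3431 -37460/3431; 117953/3431 -37460/3431 240205/3431]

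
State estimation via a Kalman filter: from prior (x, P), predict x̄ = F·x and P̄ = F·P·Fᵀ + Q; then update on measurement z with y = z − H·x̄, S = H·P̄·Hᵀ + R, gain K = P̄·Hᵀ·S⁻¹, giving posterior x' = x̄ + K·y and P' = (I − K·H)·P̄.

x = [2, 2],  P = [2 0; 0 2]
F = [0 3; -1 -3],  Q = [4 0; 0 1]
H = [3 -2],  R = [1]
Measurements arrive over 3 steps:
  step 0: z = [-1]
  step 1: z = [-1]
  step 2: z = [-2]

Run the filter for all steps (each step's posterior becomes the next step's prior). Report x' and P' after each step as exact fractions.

step 0: x̄ = F·x = [6, -8]
step 0: P̄ = F·P·Fᵀ + Q = [22 -18; -18 21]
step 0: y = z − H·x̄ = [-35]
step 0: S = H·P̄·Hᵀ + R = [499]
step 0: K = P̄·Hᵀ·S⁻¹ = [102/499; -96/499]
step 0: x' = x̄ + K·y = [-576/499, -632/499]
step 0: P' = (I − K·H)·P̄ = [574/499 810/499; 810/499 1263/499]
step 1: x̄ = F·x = [-1896/499, 2472/499]
step 1: P̄ = F·P·Fᵀ + Q = [13363/499 -13797/499; -13797/499 17300/499]
step 1: y = z − H·x̄ = [10133/499]
step 1: S = H·P̄·Hᵀ + R = [355530/499]
step 1: K = P̄·Hᵀ·S⁻¹ = [3223/16930; -75991/355530]
step 1: x' = x̄ + K·y = [1121/16930, 218143/355530]
step 1: P' = (I − K·H)·P̄ = [16219/16930 22717/16930; 22717/16930 753581/355530]
step 2: x̄ = F·x = [218143/118510, -22599/11851]
step 2: P̄ = F·P·Fᵀ + Q = [2734783/118510 -273780/11851; -273780/11851 344690/11851]
step 2: y = z − H·x̄ = [-1343429/118510]
step 2: S = H·P̄·Hᵀ + R = [71372757/118510]
step 2: K = P̄·Hᵀ·S⁻¹ = [4559983/23790919; -15107200/71372757]
step 2: x' = x̄ + K·y = [-7899679/23790919, 35152487/71372757]
step 2: P' = (I − K·H)·P̄ = [22636621/23790919 31674940/23790919; 31674940/23790919 150090830/71372757]

step 0: x' = [-576/499, -632/499], P' = [574/499 810/499; 810/499 1263/499]
step 1: x' = [1121/16930, 218143/355530], P' = [16219/16930 22717/16930; 22717/16930 753581/355530]
step 2: x' = [-7899679/23790919, 35152487/71372757], P' = [22636621/23790919 31674940/23790919; 31674940/23790919 150090830/71372757]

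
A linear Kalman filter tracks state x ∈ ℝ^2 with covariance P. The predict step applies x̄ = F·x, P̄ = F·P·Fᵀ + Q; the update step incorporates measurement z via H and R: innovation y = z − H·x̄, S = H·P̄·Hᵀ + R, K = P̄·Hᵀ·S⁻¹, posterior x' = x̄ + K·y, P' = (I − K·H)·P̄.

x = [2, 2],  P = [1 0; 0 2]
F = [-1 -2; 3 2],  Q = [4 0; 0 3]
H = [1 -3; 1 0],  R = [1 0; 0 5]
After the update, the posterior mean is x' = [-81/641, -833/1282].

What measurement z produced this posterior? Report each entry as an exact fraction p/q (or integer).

z = [2, -1]

x̄ = F·x = [-6, 10]
P̄ = F·P·Fᵀ + Q = [13 -11; -11 20]
S = H·P̄·Hᵀ + R = [260 46; 46 18]
K = P̄·Hᵀ·S⁻¹ = [115/1282 316/641; -193/641 203/1282]
x' − x̄ = [3765/641, -13653/1282] = K·y
y = (KᵀK)⁻¹·Kᵀ·(x' − x̄) = [38, 5]
z = y + H·x̄ = [38, 5] + [-36, -6] = [2, -1]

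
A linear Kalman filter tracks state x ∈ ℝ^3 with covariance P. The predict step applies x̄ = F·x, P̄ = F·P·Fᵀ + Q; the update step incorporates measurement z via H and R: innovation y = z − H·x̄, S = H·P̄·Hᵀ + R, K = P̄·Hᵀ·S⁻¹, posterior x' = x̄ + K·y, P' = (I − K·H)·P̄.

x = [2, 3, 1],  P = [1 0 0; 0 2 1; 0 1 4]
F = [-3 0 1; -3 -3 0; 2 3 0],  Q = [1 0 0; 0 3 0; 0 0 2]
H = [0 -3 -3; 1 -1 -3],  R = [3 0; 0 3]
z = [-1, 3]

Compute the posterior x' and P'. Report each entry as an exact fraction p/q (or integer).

x' = [1221/1174, 975/1174, -1555/2348]
P' = [5772/587 -2595/587 5403/1174; -2595/587 1995/587 -3543/1174; 5403/1174 -3543/1174 6933/2348]

x̄ = F·x = [-5, -15, 13]
P̄ = F·P·Fᵀ + Q = [14 6 -3; 6 30 -24; -3 -24 24]
y = z − H·x̄ = [-7, 32]
S = H·P̄·Hᵀ + R = [57 9; 9 125]
K = P̄·Hᵀ·S⁻¹ = [-213/1174 175/1174; -447/1174 483/1174; 153/2348 -969/2348]
x' = x̄ + K·y = [1221/1174, 975/1174, -1555/2348]
P' = (I − K·H)·P̄ = [5772/587 -2595/587 5403/1174; -2595/587 1995/587 -3543/1174; 5403/1174 -3543/1174 6933/2348]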